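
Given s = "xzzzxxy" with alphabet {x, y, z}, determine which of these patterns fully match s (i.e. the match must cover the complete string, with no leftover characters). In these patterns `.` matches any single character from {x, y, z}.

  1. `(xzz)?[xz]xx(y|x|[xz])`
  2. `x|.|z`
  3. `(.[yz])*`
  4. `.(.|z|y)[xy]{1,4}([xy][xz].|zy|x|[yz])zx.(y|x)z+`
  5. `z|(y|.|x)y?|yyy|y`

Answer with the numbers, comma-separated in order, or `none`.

1

1 → match
2 → no match
3 → no match
4 → no match — must end with "z"
5 → no match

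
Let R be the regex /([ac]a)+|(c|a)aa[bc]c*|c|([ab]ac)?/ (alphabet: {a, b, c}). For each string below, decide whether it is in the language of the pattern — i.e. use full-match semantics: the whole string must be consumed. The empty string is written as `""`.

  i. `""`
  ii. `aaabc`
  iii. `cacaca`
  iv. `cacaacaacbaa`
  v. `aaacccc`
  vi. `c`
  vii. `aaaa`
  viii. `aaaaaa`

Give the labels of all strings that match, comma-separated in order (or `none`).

i, ii, iii, v, vi, vii, viii

i → match
ii → match
iii → match
iv → no match
v → match
vi → match
vii → match
viii → match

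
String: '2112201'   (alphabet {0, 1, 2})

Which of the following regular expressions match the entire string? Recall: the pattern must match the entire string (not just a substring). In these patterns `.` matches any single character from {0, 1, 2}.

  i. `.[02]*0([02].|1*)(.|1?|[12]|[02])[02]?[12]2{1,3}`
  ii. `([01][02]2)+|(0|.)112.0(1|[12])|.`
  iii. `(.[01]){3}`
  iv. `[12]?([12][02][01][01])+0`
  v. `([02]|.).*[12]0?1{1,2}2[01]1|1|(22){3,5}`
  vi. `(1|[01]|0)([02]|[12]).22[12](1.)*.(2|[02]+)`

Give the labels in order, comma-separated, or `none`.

ii

i → no match — must end with '2'
ii → match
iii → no match
iv → no match — must end with '0'
v → no match
vi → no match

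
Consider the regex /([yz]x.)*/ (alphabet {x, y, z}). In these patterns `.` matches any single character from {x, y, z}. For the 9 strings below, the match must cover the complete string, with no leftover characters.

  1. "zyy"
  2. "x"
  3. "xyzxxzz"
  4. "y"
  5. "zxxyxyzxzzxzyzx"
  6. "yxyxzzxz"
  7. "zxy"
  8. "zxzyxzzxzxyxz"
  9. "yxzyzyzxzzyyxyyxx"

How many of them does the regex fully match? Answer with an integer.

1

1 → no match
2 → no match
3 → no match
4 → no match
5 → no match
6 → no match
7 → match
8 → no match
9 → no match
Total matched: 1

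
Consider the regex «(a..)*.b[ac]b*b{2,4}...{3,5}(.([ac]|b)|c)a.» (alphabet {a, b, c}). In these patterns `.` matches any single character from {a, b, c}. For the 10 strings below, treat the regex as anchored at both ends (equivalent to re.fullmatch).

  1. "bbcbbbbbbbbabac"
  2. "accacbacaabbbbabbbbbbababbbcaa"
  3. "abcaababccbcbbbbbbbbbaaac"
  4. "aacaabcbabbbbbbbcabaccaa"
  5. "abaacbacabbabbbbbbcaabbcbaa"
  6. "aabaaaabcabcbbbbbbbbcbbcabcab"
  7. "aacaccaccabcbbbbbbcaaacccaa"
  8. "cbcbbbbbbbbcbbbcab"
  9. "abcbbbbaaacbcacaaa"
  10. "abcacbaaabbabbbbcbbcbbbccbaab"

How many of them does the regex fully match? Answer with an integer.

1 → match
2 → match
3 → match
4 → match
5 → match
6 → match
7 → match
8 → match
9 → match
10 → no match
Total matched: 9

9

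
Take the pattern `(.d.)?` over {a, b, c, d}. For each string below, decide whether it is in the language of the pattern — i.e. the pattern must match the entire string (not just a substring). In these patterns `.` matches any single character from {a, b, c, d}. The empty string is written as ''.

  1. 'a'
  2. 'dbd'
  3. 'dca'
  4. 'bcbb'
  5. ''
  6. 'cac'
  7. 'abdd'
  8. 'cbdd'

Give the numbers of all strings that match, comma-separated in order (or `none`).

5

1 → no match
2 → no match
3 → no match
4 → no match
5 → match
6 → no match
7 → no match
8 → no match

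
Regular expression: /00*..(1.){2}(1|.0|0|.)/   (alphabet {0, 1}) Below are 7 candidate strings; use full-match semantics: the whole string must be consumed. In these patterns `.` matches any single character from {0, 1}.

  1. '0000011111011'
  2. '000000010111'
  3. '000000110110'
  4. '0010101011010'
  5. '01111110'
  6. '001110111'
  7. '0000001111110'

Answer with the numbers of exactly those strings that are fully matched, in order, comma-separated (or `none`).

2, 3, 5, 6, 7

1 → no match
2 → match
3 → match
4 → no match
5 → match
6 → match
7 → match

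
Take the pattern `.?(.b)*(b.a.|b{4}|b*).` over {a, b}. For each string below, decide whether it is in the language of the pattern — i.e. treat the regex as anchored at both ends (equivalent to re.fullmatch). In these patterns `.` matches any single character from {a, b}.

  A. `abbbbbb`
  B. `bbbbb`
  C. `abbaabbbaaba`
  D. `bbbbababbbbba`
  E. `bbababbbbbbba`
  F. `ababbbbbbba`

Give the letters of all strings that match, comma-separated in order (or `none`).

A → match
B → match
C → no match
D → match
E → match
F → match

A, B, D, E, F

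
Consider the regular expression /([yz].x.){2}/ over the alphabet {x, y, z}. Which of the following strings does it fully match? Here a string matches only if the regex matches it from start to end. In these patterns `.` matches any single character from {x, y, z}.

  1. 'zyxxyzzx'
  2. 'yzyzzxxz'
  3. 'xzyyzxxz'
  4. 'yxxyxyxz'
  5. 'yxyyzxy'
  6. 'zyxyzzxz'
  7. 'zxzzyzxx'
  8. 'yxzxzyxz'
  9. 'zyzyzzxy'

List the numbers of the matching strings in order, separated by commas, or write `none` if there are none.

6

1 → no match
2 → no match
3 → no match
4 → no match
5 → no match
6 → match
7 → no match
8 → no match
9 → no match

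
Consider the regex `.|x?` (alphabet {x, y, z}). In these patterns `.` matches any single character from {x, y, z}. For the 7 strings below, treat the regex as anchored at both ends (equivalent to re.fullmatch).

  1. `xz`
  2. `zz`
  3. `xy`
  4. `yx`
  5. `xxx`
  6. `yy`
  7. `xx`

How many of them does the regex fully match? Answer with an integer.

0

1 → no match
2 → no match
3 → no match
4 → no match
5 → no match
6 → no match
7 → no match
Total matched: 0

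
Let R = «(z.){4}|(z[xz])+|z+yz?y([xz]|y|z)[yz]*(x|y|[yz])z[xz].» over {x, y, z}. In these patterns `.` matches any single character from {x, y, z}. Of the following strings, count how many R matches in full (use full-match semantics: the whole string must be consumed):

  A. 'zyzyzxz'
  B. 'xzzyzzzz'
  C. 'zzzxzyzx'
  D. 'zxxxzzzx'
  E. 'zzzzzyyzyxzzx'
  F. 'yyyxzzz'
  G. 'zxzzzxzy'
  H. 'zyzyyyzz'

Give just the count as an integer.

3

A → no match
B → no match — must start with 'z'
C → match
D → no match
E → match
F → no match — must start with 'z'
G → match
H → no match
Total matched: 3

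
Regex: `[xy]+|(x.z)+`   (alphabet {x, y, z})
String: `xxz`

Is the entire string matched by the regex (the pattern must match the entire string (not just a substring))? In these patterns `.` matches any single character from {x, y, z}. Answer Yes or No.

Yes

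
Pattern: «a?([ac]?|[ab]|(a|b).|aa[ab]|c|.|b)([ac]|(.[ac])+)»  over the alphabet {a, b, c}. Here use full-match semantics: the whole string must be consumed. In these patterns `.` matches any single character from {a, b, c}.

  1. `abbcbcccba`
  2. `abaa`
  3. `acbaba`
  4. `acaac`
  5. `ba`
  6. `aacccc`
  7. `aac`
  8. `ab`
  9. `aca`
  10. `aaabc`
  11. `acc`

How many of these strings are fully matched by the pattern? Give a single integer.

1 → match
2 → match
3 → match
4 → match
5 → match
6 → match
7 → match
8 → no match
9 → match
10 → match
11 → match
Total matched: 10

10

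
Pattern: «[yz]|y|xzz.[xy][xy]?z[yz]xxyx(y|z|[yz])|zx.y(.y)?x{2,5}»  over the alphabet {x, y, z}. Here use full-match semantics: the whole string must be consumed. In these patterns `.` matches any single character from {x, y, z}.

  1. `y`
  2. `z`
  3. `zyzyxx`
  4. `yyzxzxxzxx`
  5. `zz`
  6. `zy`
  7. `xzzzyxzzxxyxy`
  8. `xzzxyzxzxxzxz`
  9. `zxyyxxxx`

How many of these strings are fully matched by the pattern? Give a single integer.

1 → match
2 → match
3 → no match
4 → no match
5 → no match
6 → no match
7 → match
8 → no match
9 → match
Total matched: 4

4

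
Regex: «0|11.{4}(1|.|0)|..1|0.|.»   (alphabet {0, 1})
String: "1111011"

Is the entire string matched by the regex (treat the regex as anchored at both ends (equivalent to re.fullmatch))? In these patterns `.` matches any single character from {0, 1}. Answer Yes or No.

Yes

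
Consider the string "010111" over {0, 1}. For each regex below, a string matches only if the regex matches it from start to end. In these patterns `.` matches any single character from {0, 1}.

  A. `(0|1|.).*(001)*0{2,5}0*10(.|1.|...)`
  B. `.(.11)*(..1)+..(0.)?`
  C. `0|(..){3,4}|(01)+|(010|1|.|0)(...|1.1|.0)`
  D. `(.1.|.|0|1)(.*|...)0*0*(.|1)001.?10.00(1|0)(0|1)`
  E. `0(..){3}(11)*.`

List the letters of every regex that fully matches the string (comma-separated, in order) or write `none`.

A → no match
B → match
C → match
D → no match
E → no match

B, C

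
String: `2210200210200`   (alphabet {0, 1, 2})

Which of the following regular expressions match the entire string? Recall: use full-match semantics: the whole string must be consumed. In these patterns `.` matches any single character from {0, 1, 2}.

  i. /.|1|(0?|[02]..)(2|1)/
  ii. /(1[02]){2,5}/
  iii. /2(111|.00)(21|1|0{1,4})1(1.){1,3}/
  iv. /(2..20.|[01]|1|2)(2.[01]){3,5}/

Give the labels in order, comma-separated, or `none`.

i → no match
ii → no match — must start with `1`
iii → no match
iv → match

iv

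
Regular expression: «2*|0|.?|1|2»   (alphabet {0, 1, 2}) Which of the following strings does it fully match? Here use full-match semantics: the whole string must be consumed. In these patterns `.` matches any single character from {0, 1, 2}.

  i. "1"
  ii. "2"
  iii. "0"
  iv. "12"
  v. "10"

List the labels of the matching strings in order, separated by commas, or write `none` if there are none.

i, ii, iii

i → match
ii → match
iii → match
iv → no match
v → no match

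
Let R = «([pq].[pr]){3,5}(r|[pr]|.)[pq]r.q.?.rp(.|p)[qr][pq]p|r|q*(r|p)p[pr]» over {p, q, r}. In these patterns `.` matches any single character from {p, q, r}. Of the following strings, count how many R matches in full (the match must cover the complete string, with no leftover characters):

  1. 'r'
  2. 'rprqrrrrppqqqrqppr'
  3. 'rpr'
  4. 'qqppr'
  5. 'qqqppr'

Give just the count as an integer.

1 → match
2 → no match
3 → match
4 → match
5 → match
Total matched: 4

4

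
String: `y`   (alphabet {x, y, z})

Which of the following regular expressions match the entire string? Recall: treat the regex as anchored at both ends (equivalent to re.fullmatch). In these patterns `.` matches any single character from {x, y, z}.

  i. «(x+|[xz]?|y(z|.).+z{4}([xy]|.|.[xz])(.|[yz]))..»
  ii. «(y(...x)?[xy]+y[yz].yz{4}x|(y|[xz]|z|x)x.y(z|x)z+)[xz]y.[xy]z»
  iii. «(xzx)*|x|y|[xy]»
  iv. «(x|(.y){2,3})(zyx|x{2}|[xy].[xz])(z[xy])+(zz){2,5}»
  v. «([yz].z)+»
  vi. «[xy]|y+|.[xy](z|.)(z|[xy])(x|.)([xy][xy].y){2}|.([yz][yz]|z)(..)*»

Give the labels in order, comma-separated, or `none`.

i → no match
ii → no match — must end with `z`
iii → match
iv → no match — must end with `zz`
v → no match — must end with `z`
vi → match

iii, vi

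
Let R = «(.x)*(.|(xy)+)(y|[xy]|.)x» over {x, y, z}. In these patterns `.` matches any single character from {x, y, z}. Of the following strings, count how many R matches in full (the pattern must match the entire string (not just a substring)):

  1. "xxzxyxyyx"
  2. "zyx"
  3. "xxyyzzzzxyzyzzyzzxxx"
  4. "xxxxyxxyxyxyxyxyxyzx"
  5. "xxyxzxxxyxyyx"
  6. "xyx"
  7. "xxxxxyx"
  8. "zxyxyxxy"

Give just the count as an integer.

1 → match
2 → match
3 → no match
4 → match
5 → match
6 → match
7 → match
8 → no match — must end with "x"
Total matched: 6

6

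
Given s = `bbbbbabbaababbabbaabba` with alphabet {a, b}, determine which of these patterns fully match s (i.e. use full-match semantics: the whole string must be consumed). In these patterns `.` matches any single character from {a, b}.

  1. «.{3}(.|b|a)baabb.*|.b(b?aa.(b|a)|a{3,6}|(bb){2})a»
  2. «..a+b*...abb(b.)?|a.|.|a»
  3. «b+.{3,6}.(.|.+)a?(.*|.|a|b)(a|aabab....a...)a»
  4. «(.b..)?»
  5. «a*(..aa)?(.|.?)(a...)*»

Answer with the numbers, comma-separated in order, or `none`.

1 → no match
2 → no match
3 → match
4 → no match
5 → no match

3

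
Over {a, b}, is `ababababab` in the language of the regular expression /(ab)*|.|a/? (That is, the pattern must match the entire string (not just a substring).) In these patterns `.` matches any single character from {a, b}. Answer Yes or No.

Yes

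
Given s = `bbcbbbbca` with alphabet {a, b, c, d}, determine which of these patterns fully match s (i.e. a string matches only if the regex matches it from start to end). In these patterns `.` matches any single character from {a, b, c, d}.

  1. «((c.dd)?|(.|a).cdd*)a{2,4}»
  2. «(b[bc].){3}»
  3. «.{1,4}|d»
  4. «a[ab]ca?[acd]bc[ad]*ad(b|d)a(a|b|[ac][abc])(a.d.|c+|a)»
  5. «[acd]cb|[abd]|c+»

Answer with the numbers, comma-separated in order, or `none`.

2

1 → no match
2 → match
3 → no match
4 → no match — must start with `a`
5 → no match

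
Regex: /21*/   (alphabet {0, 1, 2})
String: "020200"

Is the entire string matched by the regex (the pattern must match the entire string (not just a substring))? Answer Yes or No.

No

Every match must start with "2", but "020200" does not.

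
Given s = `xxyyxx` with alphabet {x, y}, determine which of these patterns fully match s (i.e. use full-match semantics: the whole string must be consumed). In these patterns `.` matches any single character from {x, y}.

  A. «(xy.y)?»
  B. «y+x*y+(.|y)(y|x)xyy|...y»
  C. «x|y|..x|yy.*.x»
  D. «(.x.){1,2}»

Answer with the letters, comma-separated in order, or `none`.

D

A → no match
B → no match
C → no match
D → match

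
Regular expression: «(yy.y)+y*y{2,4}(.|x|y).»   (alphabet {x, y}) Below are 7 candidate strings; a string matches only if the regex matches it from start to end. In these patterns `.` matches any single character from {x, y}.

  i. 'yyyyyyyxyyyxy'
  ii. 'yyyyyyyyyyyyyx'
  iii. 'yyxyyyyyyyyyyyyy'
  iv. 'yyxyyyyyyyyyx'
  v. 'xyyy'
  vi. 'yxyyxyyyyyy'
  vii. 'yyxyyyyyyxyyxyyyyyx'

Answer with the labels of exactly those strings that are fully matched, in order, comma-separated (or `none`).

i → no match
ii → match
iii → match
iv → match
v → no match — must start with 'yy'
vi → no match — must start with 'yy'
vii → no match

ii, iii, iv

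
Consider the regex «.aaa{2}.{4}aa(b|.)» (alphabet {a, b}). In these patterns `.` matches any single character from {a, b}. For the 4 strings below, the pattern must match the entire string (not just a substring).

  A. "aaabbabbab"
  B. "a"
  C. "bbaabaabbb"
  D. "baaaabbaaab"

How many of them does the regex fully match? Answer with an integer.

0

A → no match
B → no match
C → no match
D → no match
Total matched: 0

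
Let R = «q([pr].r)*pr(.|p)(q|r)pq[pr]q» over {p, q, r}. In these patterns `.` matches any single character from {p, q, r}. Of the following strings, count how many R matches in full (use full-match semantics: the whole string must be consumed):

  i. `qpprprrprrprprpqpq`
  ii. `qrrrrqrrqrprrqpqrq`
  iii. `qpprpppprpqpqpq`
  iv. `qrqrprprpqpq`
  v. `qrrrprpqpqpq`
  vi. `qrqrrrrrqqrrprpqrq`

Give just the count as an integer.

i → match
ii → match
iii → no match
iv → match
v → match
vi → no match
Total matched: 4

4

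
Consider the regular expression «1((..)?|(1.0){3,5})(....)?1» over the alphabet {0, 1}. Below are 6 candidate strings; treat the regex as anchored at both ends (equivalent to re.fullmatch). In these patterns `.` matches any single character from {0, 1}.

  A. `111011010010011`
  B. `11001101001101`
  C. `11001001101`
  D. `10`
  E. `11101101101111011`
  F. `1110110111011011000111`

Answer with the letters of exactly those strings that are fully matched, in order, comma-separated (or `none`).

A → match
B → match
C. `11001001101` → match
D. `10` → no match — must end with `1`
E → no match
F → no match

A, B, C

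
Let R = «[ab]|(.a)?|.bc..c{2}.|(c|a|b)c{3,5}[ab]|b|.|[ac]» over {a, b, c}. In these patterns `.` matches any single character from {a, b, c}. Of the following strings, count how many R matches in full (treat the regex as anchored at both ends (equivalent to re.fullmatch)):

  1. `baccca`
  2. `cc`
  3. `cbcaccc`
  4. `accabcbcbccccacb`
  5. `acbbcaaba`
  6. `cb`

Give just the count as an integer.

0

1 → no match
2 → no match
3 → no match
4 → no match
5 → no match
6 → no match
Total matched: 0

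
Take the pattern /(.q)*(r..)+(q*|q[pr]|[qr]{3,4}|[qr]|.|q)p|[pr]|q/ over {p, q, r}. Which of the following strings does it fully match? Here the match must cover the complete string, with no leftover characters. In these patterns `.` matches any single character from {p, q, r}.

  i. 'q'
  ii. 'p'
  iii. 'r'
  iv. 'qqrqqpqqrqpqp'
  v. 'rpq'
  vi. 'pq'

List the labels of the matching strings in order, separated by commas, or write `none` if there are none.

i. 'q' → match
ii. 'p' → match
iii. 'r' → match
iv → no match
v. 'rpq' → no match
vi. 'pq' → no match

i, ii, iii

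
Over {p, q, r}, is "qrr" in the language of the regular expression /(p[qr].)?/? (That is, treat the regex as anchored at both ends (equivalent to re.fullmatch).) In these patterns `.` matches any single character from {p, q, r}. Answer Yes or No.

No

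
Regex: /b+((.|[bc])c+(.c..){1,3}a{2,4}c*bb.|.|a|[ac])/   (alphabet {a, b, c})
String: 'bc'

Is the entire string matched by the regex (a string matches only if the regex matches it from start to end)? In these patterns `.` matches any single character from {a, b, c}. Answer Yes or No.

Yes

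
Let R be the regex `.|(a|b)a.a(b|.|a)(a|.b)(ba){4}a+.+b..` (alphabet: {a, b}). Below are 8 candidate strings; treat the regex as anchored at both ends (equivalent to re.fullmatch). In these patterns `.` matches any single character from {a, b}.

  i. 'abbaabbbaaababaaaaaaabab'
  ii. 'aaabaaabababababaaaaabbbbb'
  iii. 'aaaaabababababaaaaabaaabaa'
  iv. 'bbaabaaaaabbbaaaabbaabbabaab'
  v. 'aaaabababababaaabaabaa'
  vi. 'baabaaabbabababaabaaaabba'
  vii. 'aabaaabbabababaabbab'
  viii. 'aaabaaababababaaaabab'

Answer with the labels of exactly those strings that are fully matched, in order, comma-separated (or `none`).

i → no match
ii → no match
iii → no match
iv → no match
v → match
vi → no match
vii → match
viii → no match

v, vii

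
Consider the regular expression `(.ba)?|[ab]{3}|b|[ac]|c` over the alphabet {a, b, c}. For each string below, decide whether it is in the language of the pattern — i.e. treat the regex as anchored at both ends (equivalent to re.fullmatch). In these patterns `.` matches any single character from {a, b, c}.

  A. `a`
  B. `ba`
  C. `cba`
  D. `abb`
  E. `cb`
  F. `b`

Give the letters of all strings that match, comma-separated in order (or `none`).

A → match
B → no match
C → match
D → match
E → no match
F → match

A, C, D, F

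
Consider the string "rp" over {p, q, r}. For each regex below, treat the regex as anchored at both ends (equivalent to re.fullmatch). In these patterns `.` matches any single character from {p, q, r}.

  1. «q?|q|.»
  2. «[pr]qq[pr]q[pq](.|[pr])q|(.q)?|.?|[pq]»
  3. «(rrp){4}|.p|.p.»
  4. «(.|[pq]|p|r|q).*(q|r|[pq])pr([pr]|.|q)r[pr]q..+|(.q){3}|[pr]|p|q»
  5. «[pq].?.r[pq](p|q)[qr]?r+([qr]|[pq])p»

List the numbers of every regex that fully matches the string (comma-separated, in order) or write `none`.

1 → no match
2 → no match
3 → match
4 → no match
5 → no match

3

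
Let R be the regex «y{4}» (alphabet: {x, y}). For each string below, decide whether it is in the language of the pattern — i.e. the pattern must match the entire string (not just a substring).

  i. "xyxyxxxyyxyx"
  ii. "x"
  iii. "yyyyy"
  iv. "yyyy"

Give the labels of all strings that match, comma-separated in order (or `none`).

iv

i → no match — must start with "y"
ii → no match — must start with "y"
iii → no match
iv → match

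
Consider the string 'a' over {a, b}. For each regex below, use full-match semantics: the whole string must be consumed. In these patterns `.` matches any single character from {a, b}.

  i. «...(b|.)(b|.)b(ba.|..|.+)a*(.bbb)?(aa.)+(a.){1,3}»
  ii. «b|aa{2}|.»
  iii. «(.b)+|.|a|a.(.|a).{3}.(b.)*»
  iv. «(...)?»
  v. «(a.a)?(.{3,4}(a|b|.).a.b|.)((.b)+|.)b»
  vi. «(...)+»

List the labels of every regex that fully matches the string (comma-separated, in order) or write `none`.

ii, iii

i → no match
ii → match
iii → match
iv → no match
v → no match — must end with 'b'
vi → no match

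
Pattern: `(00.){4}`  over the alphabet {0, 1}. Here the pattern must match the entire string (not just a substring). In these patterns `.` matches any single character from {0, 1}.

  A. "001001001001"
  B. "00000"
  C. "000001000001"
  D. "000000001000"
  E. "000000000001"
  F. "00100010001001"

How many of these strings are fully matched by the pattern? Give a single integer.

A → match
B → no match
C → match
D → match
E → match
F → no match
Total matched: 4

4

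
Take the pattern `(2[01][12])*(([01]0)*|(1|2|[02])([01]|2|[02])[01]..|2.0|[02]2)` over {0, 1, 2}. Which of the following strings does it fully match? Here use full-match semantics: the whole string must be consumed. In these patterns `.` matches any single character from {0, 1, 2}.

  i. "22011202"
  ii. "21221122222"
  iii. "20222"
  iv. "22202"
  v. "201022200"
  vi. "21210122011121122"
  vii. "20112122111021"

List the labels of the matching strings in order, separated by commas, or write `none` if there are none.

i → no match
ii → no match
iii → match
iv → no match
v → no match
vi → no match
vii → no match

iii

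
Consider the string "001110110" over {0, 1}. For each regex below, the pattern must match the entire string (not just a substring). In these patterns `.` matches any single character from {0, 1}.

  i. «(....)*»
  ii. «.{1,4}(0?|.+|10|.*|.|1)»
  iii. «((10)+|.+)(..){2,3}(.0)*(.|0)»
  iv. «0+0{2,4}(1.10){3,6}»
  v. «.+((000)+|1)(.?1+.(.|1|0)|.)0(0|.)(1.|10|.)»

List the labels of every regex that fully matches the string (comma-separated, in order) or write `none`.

ii, iii, v

i → no match
ii → match
iii → match
iv → no match
v → match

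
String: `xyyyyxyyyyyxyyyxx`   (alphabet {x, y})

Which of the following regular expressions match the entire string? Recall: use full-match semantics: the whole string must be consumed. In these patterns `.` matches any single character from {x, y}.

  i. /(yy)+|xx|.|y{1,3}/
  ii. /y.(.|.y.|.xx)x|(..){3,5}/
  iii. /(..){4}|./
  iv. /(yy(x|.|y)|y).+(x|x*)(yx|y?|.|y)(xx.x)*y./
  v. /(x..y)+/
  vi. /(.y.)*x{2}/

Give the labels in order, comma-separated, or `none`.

vi

i → no match
ii → no match
iii → no match
iv → no match
v → no match — must end with `y`
vi → match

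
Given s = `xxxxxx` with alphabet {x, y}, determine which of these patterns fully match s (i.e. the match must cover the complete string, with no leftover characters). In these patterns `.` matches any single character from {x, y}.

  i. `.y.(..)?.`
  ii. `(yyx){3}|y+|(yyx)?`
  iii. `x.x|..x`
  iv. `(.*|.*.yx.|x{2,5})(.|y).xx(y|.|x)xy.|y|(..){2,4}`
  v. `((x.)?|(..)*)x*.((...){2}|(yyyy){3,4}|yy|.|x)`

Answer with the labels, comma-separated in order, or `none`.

i → no match
ii → no match
iii → no match
iv → match
v → match

iv, v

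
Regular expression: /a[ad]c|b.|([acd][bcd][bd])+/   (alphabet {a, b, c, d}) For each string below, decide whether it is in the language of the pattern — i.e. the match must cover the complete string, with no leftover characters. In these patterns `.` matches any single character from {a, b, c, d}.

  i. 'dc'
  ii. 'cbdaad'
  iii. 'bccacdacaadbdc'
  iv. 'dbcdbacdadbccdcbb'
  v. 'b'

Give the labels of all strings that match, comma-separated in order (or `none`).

none

i → no match
ii → no match
iii → no match
iv → no match
v → no match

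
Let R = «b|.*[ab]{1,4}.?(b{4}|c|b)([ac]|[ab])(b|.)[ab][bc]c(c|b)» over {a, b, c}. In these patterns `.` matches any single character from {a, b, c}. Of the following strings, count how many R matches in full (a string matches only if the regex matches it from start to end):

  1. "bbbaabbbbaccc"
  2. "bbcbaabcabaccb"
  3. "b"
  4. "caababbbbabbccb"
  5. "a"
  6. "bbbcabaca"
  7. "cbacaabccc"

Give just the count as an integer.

1 → match
2 → match
3 → match
4 → match
5 → no match
6 → no match
7 → match
Total matched: 5

5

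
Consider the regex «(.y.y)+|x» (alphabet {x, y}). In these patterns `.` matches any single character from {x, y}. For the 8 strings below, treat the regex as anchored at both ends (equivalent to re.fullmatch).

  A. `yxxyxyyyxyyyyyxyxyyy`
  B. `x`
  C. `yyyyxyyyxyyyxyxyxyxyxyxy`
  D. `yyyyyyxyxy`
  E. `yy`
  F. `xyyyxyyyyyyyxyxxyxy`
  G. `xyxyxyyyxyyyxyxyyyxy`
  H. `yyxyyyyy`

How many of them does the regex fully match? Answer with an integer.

4

A → no match
B → match
C → match
D → no match
E → no match
F → no match
G → match
H → match
Total matched: 4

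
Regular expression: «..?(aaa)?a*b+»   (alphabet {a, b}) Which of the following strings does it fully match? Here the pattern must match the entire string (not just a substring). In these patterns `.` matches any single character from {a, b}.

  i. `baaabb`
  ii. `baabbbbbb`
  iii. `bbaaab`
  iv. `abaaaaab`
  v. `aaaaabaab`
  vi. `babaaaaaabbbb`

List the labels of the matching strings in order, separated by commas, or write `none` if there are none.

i, ii, iii, iv

i → match
ii → match
iii → match
iv → match
v → no match
vi → no match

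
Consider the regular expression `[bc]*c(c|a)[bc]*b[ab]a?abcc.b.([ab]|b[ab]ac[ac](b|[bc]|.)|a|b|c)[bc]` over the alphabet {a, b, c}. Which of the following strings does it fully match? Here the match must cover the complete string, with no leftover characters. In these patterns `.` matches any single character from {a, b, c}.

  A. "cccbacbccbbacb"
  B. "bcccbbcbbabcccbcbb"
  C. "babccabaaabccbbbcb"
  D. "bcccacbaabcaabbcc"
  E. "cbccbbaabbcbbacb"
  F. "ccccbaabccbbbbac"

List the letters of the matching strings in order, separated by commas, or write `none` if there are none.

A → no match
B → match
C → no match
D → no match
E → no match
F → no match

B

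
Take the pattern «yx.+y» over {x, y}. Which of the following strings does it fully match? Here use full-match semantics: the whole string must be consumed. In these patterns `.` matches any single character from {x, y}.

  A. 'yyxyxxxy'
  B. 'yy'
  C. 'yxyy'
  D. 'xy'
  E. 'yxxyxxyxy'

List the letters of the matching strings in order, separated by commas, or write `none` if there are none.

A → no match — must start with 'yx'
B → no match — must start with 'yx'
C → match
D → no match — must start with 'yx'
E → match

C, E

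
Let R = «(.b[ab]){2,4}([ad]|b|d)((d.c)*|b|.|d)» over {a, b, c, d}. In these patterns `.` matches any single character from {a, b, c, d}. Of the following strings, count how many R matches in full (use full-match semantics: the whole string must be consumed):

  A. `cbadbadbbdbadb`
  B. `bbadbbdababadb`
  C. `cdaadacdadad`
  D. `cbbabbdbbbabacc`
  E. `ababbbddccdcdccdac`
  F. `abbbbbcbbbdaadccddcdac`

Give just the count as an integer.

1

A → match
B → no match
C. `cdaadacdadad` → no match
D → no match
E → no match
F → no match
Total matched: 1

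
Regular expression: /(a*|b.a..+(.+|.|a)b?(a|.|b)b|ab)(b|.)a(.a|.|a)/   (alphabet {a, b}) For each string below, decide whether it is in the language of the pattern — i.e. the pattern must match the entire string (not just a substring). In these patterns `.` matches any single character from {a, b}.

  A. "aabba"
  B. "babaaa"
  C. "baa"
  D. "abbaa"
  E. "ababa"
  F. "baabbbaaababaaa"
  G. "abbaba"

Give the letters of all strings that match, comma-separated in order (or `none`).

C, D, E, F, G

A → no match
B → no match
C → match
D → match
E → match
F → match
G → match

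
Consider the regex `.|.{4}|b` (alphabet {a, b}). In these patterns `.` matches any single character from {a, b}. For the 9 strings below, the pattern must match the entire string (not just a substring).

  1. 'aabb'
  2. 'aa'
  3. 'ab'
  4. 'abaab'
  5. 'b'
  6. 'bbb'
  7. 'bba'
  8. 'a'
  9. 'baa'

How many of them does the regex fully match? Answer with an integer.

3

1 → match
2 → no match
3 → no match
4 → no match
5 → match
6 → no match
7 → no match
8 → match
9 → no match
Total matched: 3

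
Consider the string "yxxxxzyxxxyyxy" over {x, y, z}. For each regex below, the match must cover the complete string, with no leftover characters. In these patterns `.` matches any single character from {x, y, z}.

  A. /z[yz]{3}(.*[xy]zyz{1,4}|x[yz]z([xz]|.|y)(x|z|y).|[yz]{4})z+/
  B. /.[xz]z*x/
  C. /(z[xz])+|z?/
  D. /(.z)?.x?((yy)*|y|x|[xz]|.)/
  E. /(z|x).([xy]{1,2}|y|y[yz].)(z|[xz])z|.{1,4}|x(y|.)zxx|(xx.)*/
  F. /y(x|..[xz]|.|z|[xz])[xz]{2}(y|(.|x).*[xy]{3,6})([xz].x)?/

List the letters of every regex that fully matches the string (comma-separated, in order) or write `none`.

F

A → no match — must start with "z"
B → no match — must end with "x"
C → no match
D → no match
E → no match
F → match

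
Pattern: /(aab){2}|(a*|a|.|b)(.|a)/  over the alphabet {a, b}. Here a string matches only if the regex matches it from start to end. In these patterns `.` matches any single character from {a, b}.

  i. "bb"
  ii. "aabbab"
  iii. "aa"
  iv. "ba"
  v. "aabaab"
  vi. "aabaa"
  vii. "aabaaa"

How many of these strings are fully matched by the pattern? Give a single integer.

4

i. "bb" → match
ii. "aabbab" → no match
iii. "aa" → match
iv. "ba" → match
v. "aabaab" → match
vi. "aabaa" → no match
vii. "aabaaa" → no match
Total matched: 4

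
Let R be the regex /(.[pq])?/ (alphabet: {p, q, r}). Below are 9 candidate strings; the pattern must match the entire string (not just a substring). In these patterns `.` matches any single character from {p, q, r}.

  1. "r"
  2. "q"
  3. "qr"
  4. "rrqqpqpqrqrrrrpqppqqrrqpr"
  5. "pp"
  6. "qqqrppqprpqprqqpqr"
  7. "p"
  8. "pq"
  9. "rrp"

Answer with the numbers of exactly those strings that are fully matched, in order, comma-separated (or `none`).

1. "r" → no match
2. "q" → no match
3. "qr" → no match
4 → no match
5. "pp" → match
6 → no match
7. "p" → no match
8. "pq" → match
9. "rrp" → no match

5, 8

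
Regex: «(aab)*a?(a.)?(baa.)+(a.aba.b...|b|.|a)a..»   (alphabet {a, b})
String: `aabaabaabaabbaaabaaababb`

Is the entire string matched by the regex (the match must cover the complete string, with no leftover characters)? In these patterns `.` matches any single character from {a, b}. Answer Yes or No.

Yes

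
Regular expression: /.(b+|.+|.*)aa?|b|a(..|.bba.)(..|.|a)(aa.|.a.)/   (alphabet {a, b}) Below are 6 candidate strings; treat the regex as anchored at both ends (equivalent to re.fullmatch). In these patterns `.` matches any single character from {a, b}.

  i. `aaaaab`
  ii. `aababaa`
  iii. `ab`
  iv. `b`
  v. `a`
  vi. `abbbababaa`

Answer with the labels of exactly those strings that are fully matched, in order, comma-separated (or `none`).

i. `aaaaab` → no match
ii. `aababaa` → match
iii. `ab` → no match
iv. `b` → match
v. `a` → no match
vi. `abbbababaa` → match

ii, iv, vi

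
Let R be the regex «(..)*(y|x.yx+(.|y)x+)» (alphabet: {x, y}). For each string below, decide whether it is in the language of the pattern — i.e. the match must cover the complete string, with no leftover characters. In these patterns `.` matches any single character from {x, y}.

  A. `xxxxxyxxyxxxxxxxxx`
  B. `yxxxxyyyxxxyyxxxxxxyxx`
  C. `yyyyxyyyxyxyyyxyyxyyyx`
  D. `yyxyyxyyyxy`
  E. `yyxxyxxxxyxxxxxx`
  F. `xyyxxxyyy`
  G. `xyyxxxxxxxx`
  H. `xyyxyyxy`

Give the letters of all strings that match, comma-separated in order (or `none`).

A → match
B → match
C → no match
D → match
E → match
F → match
G → match
H → no match

A, B, D, E, F, G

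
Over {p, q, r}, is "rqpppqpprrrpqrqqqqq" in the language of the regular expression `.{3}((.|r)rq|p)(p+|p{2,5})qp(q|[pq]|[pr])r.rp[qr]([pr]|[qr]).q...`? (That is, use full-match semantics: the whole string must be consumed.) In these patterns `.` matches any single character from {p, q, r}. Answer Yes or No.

Yes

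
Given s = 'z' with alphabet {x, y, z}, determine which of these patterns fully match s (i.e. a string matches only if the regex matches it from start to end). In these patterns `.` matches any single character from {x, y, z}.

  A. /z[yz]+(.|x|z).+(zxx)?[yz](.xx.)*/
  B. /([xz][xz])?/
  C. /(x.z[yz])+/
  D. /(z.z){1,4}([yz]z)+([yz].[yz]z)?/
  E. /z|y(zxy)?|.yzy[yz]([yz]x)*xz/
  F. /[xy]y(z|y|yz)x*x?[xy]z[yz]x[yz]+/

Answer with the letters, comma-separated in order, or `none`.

A → no match
B → no match
C → no match — must start with 'x'
D → no match
E → match
F → no match

E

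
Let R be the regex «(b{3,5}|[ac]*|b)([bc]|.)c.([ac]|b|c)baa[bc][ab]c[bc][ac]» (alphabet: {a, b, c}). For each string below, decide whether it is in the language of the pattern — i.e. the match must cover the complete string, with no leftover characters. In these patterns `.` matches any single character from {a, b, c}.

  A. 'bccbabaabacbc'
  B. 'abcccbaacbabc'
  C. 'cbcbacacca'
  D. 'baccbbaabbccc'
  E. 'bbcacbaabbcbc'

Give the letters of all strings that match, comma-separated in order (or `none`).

A → match
B → no match
C → no match
D → match
E → match

A, D, E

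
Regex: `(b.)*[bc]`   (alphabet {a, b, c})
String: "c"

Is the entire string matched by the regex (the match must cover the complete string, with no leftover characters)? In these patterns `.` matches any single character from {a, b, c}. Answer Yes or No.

Yes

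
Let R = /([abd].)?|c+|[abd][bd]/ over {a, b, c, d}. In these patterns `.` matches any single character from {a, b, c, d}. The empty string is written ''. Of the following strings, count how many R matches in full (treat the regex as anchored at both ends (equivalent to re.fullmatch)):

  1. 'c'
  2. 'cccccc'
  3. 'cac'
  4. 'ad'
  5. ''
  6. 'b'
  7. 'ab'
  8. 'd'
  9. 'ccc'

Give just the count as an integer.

6

1. 'c' → match
2. 'cccccc' → match
3. 'cac' → no match
4. 'ad' → match
5. '' → match
6. 'b' → no match
7. 'ab' → match
8. 'd' → no match
9. 'ccc' → match
Total matched: 6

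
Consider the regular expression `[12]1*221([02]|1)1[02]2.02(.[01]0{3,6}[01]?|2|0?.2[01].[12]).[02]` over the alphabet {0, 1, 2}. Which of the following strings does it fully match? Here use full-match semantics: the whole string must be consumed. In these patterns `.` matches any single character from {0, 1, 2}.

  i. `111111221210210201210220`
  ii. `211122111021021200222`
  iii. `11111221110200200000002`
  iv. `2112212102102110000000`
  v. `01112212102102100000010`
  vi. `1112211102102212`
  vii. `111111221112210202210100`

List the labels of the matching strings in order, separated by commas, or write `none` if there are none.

i, ii, iii, iv, vi, vii

i → match
ii → match
iii → match
iv → match
v → no match
vi → match
vii → match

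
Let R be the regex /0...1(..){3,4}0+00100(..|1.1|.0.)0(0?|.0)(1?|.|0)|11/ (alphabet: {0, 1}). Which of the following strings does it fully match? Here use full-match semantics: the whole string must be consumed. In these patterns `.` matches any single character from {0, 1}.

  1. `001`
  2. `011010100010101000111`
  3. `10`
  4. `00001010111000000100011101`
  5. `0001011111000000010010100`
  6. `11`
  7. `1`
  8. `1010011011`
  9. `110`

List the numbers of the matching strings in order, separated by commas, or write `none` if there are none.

6

1 → no match
2 → no match
3 → no match
4 → no match
5 → no match
6 → match
7 → no match
8 → no match
9 → no match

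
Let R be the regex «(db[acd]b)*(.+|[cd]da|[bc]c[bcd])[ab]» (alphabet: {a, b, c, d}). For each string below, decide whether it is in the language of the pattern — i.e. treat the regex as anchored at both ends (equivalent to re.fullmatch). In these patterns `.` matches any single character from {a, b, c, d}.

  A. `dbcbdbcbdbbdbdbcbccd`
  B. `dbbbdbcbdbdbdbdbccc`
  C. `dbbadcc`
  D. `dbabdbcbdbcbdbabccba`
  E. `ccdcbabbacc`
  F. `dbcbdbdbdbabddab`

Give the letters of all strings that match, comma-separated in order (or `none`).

A → no match
B → no match
C → no match
D → match
E → no match
F → match

D, F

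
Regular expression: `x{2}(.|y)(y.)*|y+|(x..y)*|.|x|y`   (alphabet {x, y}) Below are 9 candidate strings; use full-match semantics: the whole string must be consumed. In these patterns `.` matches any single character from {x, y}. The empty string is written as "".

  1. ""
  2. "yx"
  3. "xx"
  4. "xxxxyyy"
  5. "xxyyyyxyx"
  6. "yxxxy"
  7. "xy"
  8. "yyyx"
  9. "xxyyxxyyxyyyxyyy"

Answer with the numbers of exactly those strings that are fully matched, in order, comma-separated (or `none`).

1 → match
2 → no match
3 → no match
4 → no match
5 → match
6 → no match
7 → no match
8 → no match
9 → match

1, 5, 9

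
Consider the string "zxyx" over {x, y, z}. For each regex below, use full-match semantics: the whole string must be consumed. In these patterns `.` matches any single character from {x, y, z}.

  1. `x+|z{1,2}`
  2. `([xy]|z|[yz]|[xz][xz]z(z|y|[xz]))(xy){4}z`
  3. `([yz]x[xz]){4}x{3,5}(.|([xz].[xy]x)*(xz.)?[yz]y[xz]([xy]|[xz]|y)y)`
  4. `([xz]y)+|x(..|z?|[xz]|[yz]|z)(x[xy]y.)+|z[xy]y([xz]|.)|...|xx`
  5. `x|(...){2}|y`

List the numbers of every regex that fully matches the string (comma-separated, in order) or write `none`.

4

1 → no match
2 → no match — must end with "xyz"
3 → no match
4 → match
5 → no match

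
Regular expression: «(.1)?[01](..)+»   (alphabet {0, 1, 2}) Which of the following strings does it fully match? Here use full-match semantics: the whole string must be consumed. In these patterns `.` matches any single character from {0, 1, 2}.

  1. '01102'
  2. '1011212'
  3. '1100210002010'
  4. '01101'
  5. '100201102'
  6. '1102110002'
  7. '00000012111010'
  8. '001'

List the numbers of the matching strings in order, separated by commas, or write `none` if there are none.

1 → match
2 → match
3 → match
4 → match
5 → match
6 → no match
7 → no match
8 → match

1, 2, 3, 4, 5, 8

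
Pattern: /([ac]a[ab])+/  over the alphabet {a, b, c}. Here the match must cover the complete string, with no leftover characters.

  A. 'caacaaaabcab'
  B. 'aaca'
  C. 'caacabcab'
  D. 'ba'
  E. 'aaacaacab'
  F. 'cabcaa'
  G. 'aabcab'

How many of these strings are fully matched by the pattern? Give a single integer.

A → match
B → no match
C → match
D → no match
E → match
F → match
G → match
Total matched: 5

5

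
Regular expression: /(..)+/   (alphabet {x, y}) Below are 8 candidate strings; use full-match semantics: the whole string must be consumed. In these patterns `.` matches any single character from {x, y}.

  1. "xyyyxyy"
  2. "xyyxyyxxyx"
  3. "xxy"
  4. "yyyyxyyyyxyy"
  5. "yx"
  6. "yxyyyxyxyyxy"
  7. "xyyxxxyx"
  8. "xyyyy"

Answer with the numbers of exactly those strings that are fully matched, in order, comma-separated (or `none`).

2, 4, 5, 6, 7

1. "xyyyxyy" → no match
2. "xyyxyyxxyx" → match
3. "xxy" → no match
4. "yyyyxyyyyxyy" → match
5. "yx" → match
6. "yxyyyxyxyyxy" → match
7. "xyyxxxyx" → match
8. "xyyyy" → no match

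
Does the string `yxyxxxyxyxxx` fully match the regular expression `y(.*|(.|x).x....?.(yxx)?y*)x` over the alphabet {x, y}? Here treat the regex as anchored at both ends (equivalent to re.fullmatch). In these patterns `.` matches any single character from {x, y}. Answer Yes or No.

Yes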